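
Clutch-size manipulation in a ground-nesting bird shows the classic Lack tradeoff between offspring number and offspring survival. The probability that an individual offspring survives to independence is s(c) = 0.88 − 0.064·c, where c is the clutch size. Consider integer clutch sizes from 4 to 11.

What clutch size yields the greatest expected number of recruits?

Expected recruits = c × s(c):
  c=4: 4 × 0.624 = 2.496
  c=5: 5 × 0.560 = 2.800
  c=6: 6 × 0.496 = 2.976
  c=7: 7 × 0.432 = 3.024
  c=8: 8 × 0.368 = 2.944
  c=9: 9 × 0.304 = 2.736
  c=10: 10 × 0.240 = 2.400
  c=11: 11 × 0.176 = 1.936
Maximum at c = 7 (3.024 recruits).

7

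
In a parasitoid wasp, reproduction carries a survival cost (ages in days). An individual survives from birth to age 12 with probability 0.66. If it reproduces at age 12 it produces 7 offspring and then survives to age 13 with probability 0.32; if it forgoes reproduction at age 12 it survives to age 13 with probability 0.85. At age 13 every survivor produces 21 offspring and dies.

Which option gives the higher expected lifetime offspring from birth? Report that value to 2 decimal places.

breed at age 12: R₀ = 0.66 × (7 + 0.32 × 21) = 0.66 × 13.7200 = 9.0552
delay to age 13: R₀ = 0.66 × (0.85 × 21) = 0.66 × 17.8500 = 11.7810
Higher: delay to age 13 (11.7810).

11.78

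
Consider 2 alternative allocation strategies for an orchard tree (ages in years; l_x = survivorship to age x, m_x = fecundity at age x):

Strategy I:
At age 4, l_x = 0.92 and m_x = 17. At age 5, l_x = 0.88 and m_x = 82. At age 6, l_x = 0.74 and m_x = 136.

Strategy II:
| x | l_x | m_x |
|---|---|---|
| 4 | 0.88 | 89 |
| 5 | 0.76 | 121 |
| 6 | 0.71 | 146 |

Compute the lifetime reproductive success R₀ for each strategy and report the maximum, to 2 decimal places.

Strategy I: R₀ = 0.92×17 + 0.88×82 + 0.74×136 = 188.4400
Strategy II: R₀ = 0.88×89 + 0.76×121 + 0.71×146 = 273.9400
Highest R₀: strategy II with 273.9400.

273.94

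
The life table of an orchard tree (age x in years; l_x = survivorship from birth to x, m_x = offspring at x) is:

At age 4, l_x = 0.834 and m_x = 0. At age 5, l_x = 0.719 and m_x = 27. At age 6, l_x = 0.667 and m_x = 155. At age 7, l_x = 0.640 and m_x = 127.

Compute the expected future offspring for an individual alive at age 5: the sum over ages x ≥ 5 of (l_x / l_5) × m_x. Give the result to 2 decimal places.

283.84

l_5 = 0.719. Conditional survival from age 5 to x is l_x / l_5.
  x=5: (0.719/0.719) × 27 = 27.0000
  x=6: (0.667/0.719) × 155 = 143.7900
  x=7: (0.640/0.719) × 127 = 113.0459
Sum = 27.0000 + 143.7900 + 113.0459 = 283.8359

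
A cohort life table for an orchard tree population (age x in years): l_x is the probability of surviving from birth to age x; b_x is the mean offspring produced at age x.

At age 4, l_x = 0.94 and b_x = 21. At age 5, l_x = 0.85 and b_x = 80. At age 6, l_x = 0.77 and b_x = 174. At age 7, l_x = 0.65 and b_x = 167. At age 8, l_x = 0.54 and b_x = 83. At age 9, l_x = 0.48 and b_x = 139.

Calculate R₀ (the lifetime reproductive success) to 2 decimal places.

R₀ = Σ l_x b_x:
  age 4: 0.94 × 21 = 19.7400
  age 5: 0.85 × 80 = 68.0000
  age 6: 0.77 × 174 = 133.9800
  age 7: 0.65 × 167 = 108.5500
  age 8: 0.54 × 83 = 44.8200
  age 9: 0.48 × 139 = 66.7200
R₀ = 19.7400 + 68.0000 + 133.9800 + 108.5500 + 44.8200 + 66.7200 = 441.8100

441.81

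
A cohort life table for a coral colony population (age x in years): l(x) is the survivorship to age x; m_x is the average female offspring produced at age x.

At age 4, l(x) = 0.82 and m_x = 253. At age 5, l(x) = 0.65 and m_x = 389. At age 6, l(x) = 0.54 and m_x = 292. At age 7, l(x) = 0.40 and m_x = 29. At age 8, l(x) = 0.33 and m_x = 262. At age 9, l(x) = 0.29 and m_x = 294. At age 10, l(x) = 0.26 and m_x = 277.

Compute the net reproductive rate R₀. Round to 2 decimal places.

R₀ = Σ l(x) m_x:
  age 4: 0.82 × 253 = 207.4600
  age 5: 0.65 × 389 = 252.8500
  age 6: 0.54 × 292 = 157.6800
  age 7: 0.40 × 29 = 11.6000
  age 8: 0.33 × 262 = 86.4600
  age 9: 0.29 × 294 = 85.2600
  age 10: 0.26 × 277 = 72.0200
R₀ = 207.4600 + 252.8500 + 157.6800 + 11.6000 + 86.4600 + 85.2600 + 72.0200 = 873.3300

873.33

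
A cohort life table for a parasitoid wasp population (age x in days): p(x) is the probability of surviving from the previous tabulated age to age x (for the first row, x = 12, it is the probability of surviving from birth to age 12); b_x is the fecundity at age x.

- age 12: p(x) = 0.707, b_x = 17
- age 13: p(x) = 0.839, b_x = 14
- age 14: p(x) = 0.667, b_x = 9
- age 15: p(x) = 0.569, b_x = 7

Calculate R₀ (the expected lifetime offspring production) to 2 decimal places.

Survivorship from birth: l_x = p_12·p_13·…·p_x.
  l_12 = 0.70700
  l_13 = 0.59317
  l_14 = 0.39565
  l_15 = 0.22512
R₀ = Σ l_x b_x:
  age 12: 0.70700 × 17 = 12.0190
  age 13: 0.59317 × 14 = 8.3044
  age 14: 0.39565 × 9 = 3.5608
  age 15: 0.22512 × 7 = 1.5758
R₀ = 12.0190 + 8.3044 + 3.5608 + 1.5758 = 25.4601

25.46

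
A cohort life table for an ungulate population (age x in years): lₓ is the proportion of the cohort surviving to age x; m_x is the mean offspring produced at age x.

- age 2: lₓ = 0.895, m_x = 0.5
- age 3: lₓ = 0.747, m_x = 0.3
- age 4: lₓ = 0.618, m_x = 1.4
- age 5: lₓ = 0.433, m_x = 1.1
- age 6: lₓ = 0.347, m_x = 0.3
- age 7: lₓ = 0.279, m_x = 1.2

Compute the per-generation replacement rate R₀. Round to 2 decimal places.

2.45

R₀ = Σ lₓ m_x:
  age 2: 0.895 × 0.5 = 0.4475
  age 3: 0.747 × 0.3 = 0.2241
  age 4: 0.618 × 1.4 = 0.8652
  age 5: 0.433 × 1.1 = 0.4763
  age 6: 0.347 × 0.3 = 0.1041
  age 7: 0.279 × 1.2 = 0.3348
R₀ = 0.4475 + 0.2241 + 0.8652 + 0.4763 + 0.1041 + 0.3348 = 2.4520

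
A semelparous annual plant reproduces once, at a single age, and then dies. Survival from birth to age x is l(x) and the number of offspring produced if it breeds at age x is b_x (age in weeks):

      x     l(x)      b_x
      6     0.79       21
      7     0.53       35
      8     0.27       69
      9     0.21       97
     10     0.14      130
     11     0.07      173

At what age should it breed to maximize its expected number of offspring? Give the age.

9

Expected offspring if breeding at age x = l(x) × b_x:
  age 6: 0.79 × 21 = 16.590
  age 7: 0.53 × 35 = 18.550
  age 8: 0.27 × 69 = 18.630
  age 9: 0.21 × 97 = 20.370
  age 10: 0.14 × 130 = 18.200
  age 11: 0.07 × 173 = 12.110
Maximum at age 9 (20.370).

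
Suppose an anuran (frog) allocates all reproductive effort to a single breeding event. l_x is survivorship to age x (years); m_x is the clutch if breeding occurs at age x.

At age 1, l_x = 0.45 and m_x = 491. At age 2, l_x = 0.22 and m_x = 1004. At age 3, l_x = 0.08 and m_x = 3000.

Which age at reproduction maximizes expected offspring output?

3

Expected offspring if breeding at age x = l_x × m_x:
  age 1: 0.45 × 491 = 220.950
  age 2: 0.22 × 1004 = 220.880
  age 3: 0.08 × 3000 = 240.000
Maximum at age 3 (240.000).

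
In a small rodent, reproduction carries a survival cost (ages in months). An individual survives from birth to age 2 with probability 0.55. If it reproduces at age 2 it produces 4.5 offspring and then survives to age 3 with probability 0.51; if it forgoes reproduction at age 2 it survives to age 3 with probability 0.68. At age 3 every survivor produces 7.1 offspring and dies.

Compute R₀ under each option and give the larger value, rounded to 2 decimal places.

breed at age 2: R₀ = 0.55 × (4.5 + 0.51 × 7.1) = 0.55 × 8.1210 = 4.4666
delay to age 3: R₀ = 0.55 × (0.68 × 7.1) = 0.55 × 4.8280 = 2.6554
Higher: breed at age 2 (4.4666).

4.47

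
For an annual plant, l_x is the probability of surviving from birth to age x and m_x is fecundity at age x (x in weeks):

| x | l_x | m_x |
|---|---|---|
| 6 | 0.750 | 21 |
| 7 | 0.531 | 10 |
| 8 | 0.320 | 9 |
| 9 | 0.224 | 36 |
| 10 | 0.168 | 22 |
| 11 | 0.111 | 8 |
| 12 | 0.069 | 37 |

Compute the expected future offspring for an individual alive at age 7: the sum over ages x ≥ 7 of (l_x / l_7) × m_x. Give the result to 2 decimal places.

l_7 = 0.531. Conditional survival from age 7 to x is l_x / l_7.
  x=7: (0.531/0.531) × 10 = 10.0000
  x=8: (0.320/0.531) × 9 = 5.4237
  x=9: (0.224/0.531) × 36 = 15.1864
  x=10: (0.168/0.531) × 22 = 6.9605
  x=11: (0.111/0.531) × 8 = 1.6723
  x=12: (0.069/0.531) × 37 = 4.8079
Sum = 10.0000 + 5.4237 + 15.1864 + 6.9605 + 1.6723 + 4.8079 = 44.0508

44.05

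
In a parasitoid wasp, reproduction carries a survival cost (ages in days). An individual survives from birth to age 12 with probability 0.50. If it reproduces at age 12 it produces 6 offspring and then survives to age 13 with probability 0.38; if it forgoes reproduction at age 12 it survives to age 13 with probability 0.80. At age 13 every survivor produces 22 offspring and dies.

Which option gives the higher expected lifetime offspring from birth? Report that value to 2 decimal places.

8.80

breed at age 12: R₀ = 0.50 × (6 + 0.38 × 22) = 0.50 × 14.3600 = 7.1800
delay to age 13: R₀ = 0.50 × (0.80 × 22) = 0.50 × 17.6000 = 8.8000
Higher: delay to age 13 (8.8000).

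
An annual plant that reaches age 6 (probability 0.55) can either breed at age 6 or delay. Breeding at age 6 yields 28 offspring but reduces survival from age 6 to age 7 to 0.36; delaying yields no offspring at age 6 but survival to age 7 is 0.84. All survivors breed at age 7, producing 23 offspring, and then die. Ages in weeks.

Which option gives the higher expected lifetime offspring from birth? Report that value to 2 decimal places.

breed at age 6: R₀ = 0.55 × (28 + 0.36 × 23) = 0.55 × 36.2800 = 19.9540
delay to age 7: R₀ = 0.55 × (0.84 × 23) = 0.55 × 19.3200 = 10.6260
Higher: breed at age 6 (19.9540).

19.95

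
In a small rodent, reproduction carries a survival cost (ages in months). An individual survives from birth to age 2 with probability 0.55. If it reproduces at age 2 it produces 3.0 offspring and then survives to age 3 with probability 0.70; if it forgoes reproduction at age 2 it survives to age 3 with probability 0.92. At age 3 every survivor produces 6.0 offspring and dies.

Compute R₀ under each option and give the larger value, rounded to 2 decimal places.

breed at age 2: R₀ = 0.55 × (3.0 + 0.70 × 6.0) = 0.55 × 7.2000 = 3.9600
delay to age 3: R₀ = 0.55 × (0.92 × 6.0) = 0.55 × 5.5200 = 3.0360
Higher: breed at age 2 (3.9600).

3.96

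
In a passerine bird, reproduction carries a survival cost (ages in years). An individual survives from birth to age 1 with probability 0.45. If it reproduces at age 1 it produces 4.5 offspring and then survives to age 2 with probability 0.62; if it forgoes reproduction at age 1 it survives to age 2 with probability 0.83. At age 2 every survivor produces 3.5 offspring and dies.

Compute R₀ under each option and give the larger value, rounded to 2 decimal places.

3.00

breed at age 1: R₀ = 0.45 × (4.5 + 0.62 × 3.5) = 0.45 × 6.6700 = 3.0015
delay to age 2: R₀ = 0.45 × (0.83 × 3.5) = 0.45 × 2.9050 = 1.3073
Higher: breed at age 1 (3.0015).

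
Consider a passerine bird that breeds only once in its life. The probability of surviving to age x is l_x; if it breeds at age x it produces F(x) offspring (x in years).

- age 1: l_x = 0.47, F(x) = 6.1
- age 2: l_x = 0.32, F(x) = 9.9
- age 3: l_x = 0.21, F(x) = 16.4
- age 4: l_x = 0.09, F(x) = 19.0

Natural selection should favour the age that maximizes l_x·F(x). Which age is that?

Expected offspring if breeding at age x = l_x × F(x):
  age 1: 0.47 × 6.1 = 2.867
  age 2: 0.32 × 9.9 = 3.168
  age 3: 0.21 × 16.4 = 3.444
  age 4: 0.09 × 19.0 = 1.710
Maximum at age 3 (3.444).

3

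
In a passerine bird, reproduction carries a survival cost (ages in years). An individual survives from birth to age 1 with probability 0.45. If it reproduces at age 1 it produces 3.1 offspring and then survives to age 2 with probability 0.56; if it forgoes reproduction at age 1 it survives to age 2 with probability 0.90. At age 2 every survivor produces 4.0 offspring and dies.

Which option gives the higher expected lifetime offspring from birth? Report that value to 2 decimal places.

breed at age 1: R₀ = 0.45 × (3.1 + 0.56 × 4.0) = 0.45 × 5.3400 = 2.4030
delay to age 2: R₀ = 0.45 × (0.90 × 4.0) = 0.45 × 3.6000 = 1.6200
Higher: breed at age 1 (2.4030).

2.40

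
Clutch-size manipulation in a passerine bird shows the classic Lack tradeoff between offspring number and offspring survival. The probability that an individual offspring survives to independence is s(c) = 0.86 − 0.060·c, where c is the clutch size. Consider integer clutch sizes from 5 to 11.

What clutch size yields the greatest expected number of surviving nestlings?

Expected surviving nestlings = c × s(c):
  c=5: 5 × 0.560 = 2.800
  c=6: 6 × 0.500 = 3.000
  c=7: 7 × 0.440 = 3.080
  c=8: 8 × 0.380 = 3.040
  c=9: 9 × 0.320 = 2.880
  c=10: 10 × 0.260 = 2.600
  c=11: 11 × 0.200 = 2.200
Maximum at c = 7 (3.080 surviving nestlings).

7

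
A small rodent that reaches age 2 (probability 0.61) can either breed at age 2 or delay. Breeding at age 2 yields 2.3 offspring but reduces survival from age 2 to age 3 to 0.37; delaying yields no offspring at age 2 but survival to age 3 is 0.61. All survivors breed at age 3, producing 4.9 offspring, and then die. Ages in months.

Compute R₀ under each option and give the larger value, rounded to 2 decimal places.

breed at age 2: R₀ = 0.61 × (2.3 + 0.37 × 4.9) = 0.61 × 4.1130 = 2.5089
delay to age 3: R₀ = 0.61 × (0.61 × 4.9) = 0.61 × 2.9890 = 1.8233
Higher: breed at age 2 (2.5089).

2.51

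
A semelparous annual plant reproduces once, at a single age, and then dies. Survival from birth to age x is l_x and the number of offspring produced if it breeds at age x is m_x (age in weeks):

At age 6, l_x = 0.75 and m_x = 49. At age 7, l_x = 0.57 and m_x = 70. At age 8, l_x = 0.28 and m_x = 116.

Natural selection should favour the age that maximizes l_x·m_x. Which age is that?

7

Expected offspring if breeding at age x = l_x × m_x:
  age 6: 0.75 × 49 = 36.750
  age 7: 0.57 × 70 = 39.900
  age 8: 0.28 × 116 = 32.480
Maximum at age 7 (39.900).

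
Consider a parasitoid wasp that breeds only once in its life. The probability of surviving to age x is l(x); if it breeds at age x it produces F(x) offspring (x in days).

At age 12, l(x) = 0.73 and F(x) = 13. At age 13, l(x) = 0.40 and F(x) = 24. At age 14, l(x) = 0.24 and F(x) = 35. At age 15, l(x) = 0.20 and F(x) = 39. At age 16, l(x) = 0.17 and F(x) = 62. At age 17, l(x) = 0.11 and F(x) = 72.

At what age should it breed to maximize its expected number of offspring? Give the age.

16

Expected offspring if breeding at age x = l(x) × F(x):
  age 12: 0.73 × 13 = 9.490
  age 13: 0.40 × 24 = 9.600
  age 14: 0.24 × 35 = 8.400
  age 15: 0.20 × 39 = 7.800
  age 16: 0.17 × 62 = 10.540
  age 17: 0.11 × 72 = 7.920
Maximum at age 16 (10.540).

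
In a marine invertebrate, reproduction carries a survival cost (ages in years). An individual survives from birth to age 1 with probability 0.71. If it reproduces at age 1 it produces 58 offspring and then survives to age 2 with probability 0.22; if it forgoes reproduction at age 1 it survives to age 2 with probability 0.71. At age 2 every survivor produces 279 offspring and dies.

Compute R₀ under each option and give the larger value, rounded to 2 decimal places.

140.64

breed at age 1: R₀ = 0.71 × (58 + 0.22 × 279) = 0.71 × 119.3800 = 84.7598
delay to age 2: R₀ = 0.71 × (0.71 × 279) = 0.71 × 198.0900 = 140.6439
Higher: delay to age 2 (140.6439).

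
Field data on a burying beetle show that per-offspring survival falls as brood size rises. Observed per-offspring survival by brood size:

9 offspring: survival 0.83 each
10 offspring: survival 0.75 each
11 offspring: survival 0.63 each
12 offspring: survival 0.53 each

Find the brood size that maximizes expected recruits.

Expected recruits = c × s(c):
  c=9: 9 × 0.83 = 7.470
  c=10: 10 × 0.75 = 7.500
  c=11: 11 × 0.63 = 6.930
  c=12: 12 × 0.53 = 6.360
Maximum at c = 10 (7.500 recruits).

10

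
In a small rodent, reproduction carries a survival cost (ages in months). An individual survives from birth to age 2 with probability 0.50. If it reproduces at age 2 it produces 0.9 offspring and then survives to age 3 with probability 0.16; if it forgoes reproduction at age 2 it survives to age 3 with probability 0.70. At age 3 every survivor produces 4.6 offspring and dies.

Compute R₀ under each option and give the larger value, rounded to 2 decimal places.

breed at age 2: R₀ = 0.50 × (0.9 + 0.16 × 4.6) = 0.50 × 1.6360 = 0.8180
delay to age 3: R₀ = 0.50 × (0.70 × 4.6) = 0.50 × 3.2200 = 1.6100
Higher: delay to age 3 (1.6100).

1.61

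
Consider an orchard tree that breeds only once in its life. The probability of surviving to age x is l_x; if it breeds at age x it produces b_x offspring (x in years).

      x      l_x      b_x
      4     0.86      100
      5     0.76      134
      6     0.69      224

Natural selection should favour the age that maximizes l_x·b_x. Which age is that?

Expected offspring if breeding at age x = l_x × b_x:
  age 4: 0.86 × 100 = 86.000
  age 5: 0.76 × 134 = 101.840
  age 6: 0.69 × 224 = 154.560
Maximum at age 6 (154.560).

6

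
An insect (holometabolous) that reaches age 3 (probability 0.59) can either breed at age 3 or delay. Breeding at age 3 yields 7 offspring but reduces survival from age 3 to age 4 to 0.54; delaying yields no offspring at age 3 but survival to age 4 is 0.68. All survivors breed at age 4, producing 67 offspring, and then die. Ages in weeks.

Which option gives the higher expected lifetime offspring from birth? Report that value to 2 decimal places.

26.88

breed at age 3: R₀ = 0.59 × (7 + 0.54 × 67) = 0.59 × 43.1800 = 25.4762
delay to age 4: R₀ = 0.59 × (0.68 × 67) = 0.59 × 45.5600 = 26.8804
Higher: delay to age 4 (26.8804).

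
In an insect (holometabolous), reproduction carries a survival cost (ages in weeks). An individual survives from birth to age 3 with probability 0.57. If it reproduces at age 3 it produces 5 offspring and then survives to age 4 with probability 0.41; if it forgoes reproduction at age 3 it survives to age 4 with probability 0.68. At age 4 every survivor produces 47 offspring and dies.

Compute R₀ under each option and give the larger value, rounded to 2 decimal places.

breed at age 3: R₀ = 0.57 × (5 + 0.41 × 47) = 0.57 × 24.2700 = 13.8339
delay to age 4: R₀ = 0.57 × (0.68 × 47) = 0.57 × 31.9600 = 18.2172
Higher: delay to age 4 (18.2172).

18.22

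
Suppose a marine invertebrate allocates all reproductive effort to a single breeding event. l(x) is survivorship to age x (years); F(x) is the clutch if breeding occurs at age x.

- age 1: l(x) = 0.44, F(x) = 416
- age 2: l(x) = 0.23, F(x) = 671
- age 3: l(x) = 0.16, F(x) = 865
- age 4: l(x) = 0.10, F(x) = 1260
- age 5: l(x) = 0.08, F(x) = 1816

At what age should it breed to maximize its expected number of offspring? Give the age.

Expected offspring if breeding at age x = l(x) × F(x):
  age 1: 0.44 × 416 = 183.040
  age 2: 0.23 × 671 = 154.330
  age 3: 0.16 × 865 = 138.400
  age 4: 0.10 × 1260 = 126.000
  age 5: 0.08 × 1816 = 145.280
Maximum at age 1 (183.040).

1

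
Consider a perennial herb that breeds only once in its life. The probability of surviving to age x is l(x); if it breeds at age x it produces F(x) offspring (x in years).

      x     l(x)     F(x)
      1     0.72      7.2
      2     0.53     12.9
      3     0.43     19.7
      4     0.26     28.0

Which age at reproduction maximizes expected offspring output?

3

Expected offspring if breeding at age x = l(x) × F(x):
  age 1: 0.72 × 7.2 = 5.184
  age 2: 0.53 × 12.9 = 6.837
  age 3: 0.43 × 19.7 = 8.471
  age 4: 0.26 × 28.0 = 7.280
Maximum at age 3 (8.471).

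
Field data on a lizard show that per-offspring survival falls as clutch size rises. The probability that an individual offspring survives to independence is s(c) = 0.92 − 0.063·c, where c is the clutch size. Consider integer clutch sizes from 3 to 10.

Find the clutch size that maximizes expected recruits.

7

Expected recruits = c × s(c):
  c=3: 3 × 0.731 = 2.193
  c=4: 4 × 0.668 = 2.672
  c=5: 5 × 0.605 = 3.025
  c=6: 6 × 0.542 = 3.252
  c=7: 7 × 0.479 = 3.353
  c=8: 8 × 0.416 = 3.328
  c=9: 9 × 0.353 = 3.177
  c=10: 10 × 0.290 = 2.900
Maximum at c = 7 (3.353 recruits).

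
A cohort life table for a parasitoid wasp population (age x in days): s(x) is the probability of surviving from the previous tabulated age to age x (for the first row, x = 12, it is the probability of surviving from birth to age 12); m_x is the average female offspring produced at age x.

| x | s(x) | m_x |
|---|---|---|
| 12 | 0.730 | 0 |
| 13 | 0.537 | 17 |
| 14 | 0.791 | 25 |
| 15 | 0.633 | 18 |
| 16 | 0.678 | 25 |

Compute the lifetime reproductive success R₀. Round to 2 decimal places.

21.28

Survivorship from birth: l_x = s_12·s_13·…·s_x.
  l_12 = 0.73000
  l_13 = 0.39201
  l_14 = 0.31008
  l_15 = 0.19628
  l_16 = 0.13308
R₀ = Σ l_x m_x:
  age 12: 0.73000 × 0 = 0.0000
  age 13: 0.39201 × 17 = 6.6642
  age 14: 0.31008 × 25 = 7.7520
  age 15: 0.19628 × 18 = 3.5330
  age 16: 0.13308 × 25 = 3.3270
R₀ = 0.0000 + 6.6642 + 7.7520 + 3.5330 + 3.3270 = 21.2762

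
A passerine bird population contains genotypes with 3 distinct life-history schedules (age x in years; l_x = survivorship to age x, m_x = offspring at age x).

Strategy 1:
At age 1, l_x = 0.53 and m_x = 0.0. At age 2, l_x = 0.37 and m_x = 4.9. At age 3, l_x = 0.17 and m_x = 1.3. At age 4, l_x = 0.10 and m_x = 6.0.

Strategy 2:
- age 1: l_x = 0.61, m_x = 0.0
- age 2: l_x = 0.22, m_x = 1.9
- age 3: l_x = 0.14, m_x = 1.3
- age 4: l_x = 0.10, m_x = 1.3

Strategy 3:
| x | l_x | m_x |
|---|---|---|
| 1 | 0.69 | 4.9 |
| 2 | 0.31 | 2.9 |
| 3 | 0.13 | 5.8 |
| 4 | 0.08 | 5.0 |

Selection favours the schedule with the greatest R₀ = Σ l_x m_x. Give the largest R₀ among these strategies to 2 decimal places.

Strategy 1: R₀ = 0.53×0.0 + 0.37×4.9 + 0.17×1.3 + 0.10×6.0 = 2.6340
Strategy 2: R₀ = 0.61×0.0 + 0.22×1.9 + 0.14×1.3 + 0.10×1.3 = 0.7300
Strategy 3: R₀ = 0.69×4.9 + 0.31×2.9 + 0.13×5.8 + 0.08×5.0 = 5.4340
Highest R₀: strategy 3 with 5.4340.

5.43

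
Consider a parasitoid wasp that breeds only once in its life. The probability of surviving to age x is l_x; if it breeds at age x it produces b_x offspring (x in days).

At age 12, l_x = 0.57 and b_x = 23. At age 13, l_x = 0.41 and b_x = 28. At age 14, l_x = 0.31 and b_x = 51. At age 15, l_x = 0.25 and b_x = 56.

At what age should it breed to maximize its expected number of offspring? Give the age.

14

Expected offspring if breeding at age x = l_x × b_x:
  age 12: 0.57 × 23 = 13.110
  age 13: 0.41 × 28 = 11.480
  age 14: 0.31 × 51 = 15.810
  age 15: 0.25 × 56 = 14.000
Maximum at age 14 (15.810).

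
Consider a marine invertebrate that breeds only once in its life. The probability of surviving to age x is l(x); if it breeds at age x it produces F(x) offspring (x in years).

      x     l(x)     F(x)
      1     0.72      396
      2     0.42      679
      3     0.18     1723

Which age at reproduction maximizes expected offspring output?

3

Expected offspring if breeding at age x = l(x) × F(x):
  age 1: 0.72 × 396 = 285.120
  age 2: 0.42 × 679 = 285.180
  age 3: 0.18 × 1723 = 310.140
Maximum at age 3 (310.140).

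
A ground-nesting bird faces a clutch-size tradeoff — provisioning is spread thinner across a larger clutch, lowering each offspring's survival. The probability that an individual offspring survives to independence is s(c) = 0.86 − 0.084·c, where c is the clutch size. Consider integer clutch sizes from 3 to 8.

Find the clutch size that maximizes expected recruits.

Expected recruits = c × s(c):
  c=3: 3 × 0.608 = 1.824
  c=4: 4 × 0.524 = 2.096
  c=5: 5 × 0.440 = 2.200
  c=6: 6 × 0.356 = 2.136
  c=7: 7 × 0.272 = 1.904
  c=8: 8 × 0.188 = 1.504
Maximum at c = 5 (2.200 recruits).

5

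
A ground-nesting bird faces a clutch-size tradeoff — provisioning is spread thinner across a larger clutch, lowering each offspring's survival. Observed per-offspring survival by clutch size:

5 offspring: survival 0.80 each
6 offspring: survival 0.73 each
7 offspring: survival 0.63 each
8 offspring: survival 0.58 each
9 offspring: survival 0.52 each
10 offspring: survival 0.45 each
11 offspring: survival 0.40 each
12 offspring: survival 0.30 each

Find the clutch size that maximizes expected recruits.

9

Expected recruits = c × s(c):
  c=5: 5 × 0.80 = 4.000
  c=6: 6 × 0.73 = 4.380
  c=7: 7 × 0.63 = 4.410
  c=8: 8 × 0.58 = 4.640
  c=9: 9 × 0.52 = 4.680
  c=10: 10 × 0.45 = 4.500
  c=11: 11 × 0.40 = 4.400
  c=12: 12 × 0.30 = 3.600
Maximum at c = 9 (4.680 recruits).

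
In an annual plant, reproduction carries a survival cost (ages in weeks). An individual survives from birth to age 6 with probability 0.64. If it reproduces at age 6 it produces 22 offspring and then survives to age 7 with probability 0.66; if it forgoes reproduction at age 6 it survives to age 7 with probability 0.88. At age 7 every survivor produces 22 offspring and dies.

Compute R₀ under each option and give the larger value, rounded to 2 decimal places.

23.37

breed at age 6: R₀ = 0.64 × (22 + 0.66 × 22) = 0.64 × 36.5200 = 23.3728
delay to age 7: R₀ = 0.64 × (0.88 × 22) = 0.64 × 19.3600 = 12.3904
Higher: breed at age 6 (23.3728).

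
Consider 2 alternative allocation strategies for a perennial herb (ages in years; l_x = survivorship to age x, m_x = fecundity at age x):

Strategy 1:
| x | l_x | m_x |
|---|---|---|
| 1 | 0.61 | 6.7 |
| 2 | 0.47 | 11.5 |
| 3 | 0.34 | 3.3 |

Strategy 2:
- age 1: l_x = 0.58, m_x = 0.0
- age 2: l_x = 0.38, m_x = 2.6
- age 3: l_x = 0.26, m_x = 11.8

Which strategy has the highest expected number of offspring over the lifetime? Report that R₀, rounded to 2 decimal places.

10.61

Strategy 1: R₀ = 0.61×6.7 + 0.47×11.5 + 0.34×3.3 = 10.6140
Strategy 2: R₀ = 0.58×0.0 + 0.38×2.6 + 0.26×11.8 = 4.0560
Highest R₀: strategy 1 with 10.6140.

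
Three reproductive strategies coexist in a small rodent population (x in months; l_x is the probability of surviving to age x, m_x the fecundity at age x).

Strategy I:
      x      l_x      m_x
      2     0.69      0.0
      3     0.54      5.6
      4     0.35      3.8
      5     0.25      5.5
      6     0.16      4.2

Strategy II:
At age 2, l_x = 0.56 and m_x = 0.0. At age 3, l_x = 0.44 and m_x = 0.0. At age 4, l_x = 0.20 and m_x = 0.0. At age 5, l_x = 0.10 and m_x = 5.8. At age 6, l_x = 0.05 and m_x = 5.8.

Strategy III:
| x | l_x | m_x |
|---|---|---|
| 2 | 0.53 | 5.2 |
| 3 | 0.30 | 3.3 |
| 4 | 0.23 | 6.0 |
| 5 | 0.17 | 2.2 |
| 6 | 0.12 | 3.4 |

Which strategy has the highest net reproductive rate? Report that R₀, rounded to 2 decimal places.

Strategy I: R₀ = 0.69×0.0 + 0.54×5.6 + 0.35×3.8 + 0.25×5.5 + 0.16×4.2 = 6.4010
Strategy II: R₀ = 0.56×0.0 + 0.44×0.0 + 0.20×0.0 + 0.10×5.8 + 0.05×5.8 = 0.8700
Strategy III: R₀ = 0.53×5.2 + 0.30×3.3 + 0.23×6.0 + 0.17×2.2 + 0.12×3.4 = 5.9080
Highest R₀: strategy I with 6.4010.

6.40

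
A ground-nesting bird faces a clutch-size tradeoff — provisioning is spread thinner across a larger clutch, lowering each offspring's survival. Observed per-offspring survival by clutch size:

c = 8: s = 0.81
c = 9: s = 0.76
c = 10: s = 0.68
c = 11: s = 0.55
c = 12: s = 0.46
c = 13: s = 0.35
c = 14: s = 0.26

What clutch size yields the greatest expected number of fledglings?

9

Expected fledglings = c × s(c):
  c=8: 8 × 0.81 = 6.480
  c=9: 9 × 0.76 = 6.840
  c=10: 10 × 0.68 = 6.800
  c=11: 11 × 0.55 = 6.050
  c=12: 12 × 0.46 = 5.520
  c=13: 13 × 0.35 = 4.550
  c=14: 14 × 0.26 = 3.640
Maximum at c = 9 (6.840 fledglings).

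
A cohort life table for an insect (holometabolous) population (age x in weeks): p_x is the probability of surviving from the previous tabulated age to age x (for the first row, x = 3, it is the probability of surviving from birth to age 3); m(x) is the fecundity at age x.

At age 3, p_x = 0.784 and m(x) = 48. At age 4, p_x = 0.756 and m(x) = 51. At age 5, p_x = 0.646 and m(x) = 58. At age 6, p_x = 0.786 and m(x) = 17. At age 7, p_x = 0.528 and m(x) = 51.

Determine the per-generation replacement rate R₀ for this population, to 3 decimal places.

Survivorship from birth: l_x = p_3·p_4·…·p_x.
  l_3 = 0.78400
  l_4 = 0.59270
  l_5 = 0.38289
  l_6 = 0.30095
  l_7 = 0.15890
R₀ = Σ l_x m(x):
  age 3: 0.78400 × 48 = 37.6320
  age 4: 0.59270 × 51 = 30.2277
  age 5: 0.38289 × 58 = 22.2076
  age 6: 0.30095 × 17 = 5.1162
  age 7: 0.15890 × 51 = 8.1039
R₀ = 37.6320 + 30.2277 + 22.2076 + 5.1162 + 8.1039 = 103.2874

103.287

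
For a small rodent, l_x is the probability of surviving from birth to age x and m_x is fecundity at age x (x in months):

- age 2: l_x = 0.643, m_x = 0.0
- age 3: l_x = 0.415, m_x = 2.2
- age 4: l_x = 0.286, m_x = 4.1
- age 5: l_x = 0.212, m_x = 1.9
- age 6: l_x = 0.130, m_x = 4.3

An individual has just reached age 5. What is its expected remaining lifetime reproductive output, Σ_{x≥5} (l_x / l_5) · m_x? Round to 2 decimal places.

4.54

l_5 = 0.212. Conditional survival from age 5 to x is l_x / l_5.
  x=5: (0.212/0.212) × 1.9 = 1.9000
  x=6: (0.130/0.212) × 4.3 = 2.6368
Sum = 1.9000 + 2.6368 = 4.5368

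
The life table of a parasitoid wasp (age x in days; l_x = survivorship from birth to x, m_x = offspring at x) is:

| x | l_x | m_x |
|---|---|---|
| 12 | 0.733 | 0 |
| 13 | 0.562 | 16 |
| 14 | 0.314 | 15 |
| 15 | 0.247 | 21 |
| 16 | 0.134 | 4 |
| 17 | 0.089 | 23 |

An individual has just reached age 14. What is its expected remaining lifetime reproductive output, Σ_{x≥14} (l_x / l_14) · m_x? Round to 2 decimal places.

l_14 = 0.314. Conditional survival from age 14 to x is l_x / l_14.
  x=14: (0.314/0.314) × 15 = 15.0000
  x=15: (0.247/0.314) × 21 = 16.5191
  x=16: (0.134/0.314) × 4 = 1.7070
  x=17: (0.089/0.314) × 23 = 6.5191
Sum = 15.0000 + 16.5191 + 1.7070 + 6.5191 = 39.7452

39.75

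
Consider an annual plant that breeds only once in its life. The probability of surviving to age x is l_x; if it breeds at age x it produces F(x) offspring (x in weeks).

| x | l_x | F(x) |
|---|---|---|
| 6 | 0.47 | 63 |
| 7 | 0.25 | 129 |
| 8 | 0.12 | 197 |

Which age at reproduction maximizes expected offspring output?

7

Expected offspring if breeding at age x = l_x × F(x):
  age 6: 0.47 × 63 = 29.610
  age 7: 0.25 × 129 = 32.250
  age 8: 0.12 × 197 = 23.640
Maximum at age 7 (32.250).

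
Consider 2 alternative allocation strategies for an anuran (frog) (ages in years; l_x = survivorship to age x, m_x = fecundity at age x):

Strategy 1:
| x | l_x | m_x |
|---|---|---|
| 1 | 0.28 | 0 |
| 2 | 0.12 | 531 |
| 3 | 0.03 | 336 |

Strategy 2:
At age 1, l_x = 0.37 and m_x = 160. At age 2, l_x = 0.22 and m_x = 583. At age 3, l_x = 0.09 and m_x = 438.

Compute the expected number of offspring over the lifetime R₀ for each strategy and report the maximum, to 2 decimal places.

Strategy 1: R₀ = 0.28×0 + 0.12×531 + 0.03×336 = 73.8000
Strategy 2: R₀ = 0.37×160 + 0.22×583 + 0.09×438 = 226.8800
Highest R₀: strategy 2 with 226.8800.

226.88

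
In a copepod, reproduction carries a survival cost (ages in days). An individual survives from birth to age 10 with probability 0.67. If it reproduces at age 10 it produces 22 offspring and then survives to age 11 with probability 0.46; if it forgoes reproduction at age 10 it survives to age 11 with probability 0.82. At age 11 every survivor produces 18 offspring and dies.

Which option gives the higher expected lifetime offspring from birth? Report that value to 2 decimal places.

breed at age 10: R₀ = 0.67 × (22 + 0.46 × 18) = 0.67 × 30.2800 = 20.2876
delay to age 11: R₀ = 0.67 × (0.82 × 18) = 0.67 × 14.7600 = 9.8892
Higher: breed at age 10 (20.2876).

20.29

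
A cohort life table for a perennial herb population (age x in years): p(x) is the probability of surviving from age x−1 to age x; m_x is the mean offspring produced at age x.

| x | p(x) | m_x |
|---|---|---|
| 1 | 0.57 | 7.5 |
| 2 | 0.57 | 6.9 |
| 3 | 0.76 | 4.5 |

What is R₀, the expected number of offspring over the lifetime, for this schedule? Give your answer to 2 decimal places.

Survivorship from birth: l_x = p_1·p_2·…·p_x.
  l_1 = 0.57000
  l_2 = 0.32490
  l_3 = 0.24692
R₀ = Σ l_x m_x:
  age 1: 0.57000 × 7.5 = 4.2750
  age 2: 0.32490 × 6.9 = 2.2418
  age 3: 0.24692 × 4.5 = 1.1111
R₀ = 4.2750 + 2.2418 + 1.1111 = 7.6279

7.63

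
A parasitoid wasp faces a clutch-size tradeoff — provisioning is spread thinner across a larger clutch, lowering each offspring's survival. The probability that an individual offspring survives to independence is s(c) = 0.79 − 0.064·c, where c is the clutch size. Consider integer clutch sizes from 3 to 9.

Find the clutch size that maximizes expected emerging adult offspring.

Expected emerging adult offspring = c × s(c):
  c=3: 3 × 0.598 = 1.794
  c=4: 4 × 0.534 = 2.136
  c=5: 5 × 0.470 = 2.350
  c=6: 6 × 0.406 = 2.436
  c=7: 7 × 0.342 = 2.394
  c=8: 8 × 0.278 = 2.224
  c=9: 9 × 0.214 = 1.926
Maximum at c = 6 (2.436 emerging adult offspring).

6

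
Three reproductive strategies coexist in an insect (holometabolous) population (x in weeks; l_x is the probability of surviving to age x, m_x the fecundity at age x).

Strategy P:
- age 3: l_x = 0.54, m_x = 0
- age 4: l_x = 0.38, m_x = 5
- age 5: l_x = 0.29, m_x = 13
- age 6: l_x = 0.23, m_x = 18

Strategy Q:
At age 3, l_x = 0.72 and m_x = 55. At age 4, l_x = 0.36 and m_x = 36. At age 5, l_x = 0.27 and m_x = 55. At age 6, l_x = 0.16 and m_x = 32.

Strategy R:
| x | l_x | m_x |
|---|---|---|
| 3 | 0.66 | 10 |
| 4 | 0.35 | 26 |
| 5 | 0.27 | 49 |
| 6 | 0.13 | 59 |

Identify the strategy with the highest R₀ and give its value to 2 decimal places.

72.53

Strategy P: R₀ = 0.54×0 + 0.38×5 + 0.29×13 + 0.23×18 = 9.8100
Strategy Q: R₀ = 0.72×55 + 0.36×36 + 0.27×55 + 0.16×32 = 72.5300
Strategy R: R₀ = 0.66×10 + 0.35×26 + 0.27×49 + 0.13×59 = 36.6000
Highest R₀: strategy Q with 72.5300.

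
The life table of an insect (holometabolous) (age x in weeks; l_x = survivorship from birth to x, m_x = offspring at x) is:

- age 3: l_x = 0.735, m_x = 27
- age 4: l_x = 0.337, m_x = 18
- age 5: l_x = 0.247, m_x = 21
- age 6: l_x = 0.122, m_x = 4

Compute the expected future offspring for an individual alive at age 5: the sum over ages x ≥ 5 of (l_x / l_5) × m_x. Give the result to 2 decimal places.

l_5 = 0.247. Conditional survival from age 5 to x is l_x / l_5.
  x=5: (0.247/0.247) × 21 = 21.0000
  x=6: (0.122/0.247) × 4 = 1.9757
Sum = 21.0000 + 1.9757 = 22.9757

22.98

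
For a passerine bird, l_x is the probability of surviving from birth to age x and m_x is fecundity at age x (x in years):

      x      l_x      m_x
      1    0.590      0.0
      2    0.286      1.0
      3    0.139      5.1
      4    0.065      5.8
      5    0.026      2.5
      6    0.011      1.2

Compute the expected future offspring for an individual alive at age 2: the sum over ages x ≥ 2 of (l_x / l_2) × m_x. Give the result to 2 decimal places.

5.07

l_2 = 0.286. Conditional survival from age 2 to x is l_x / l_2.
  x=2: (0.286/0.286) × 1.0 = 1.0000
  x=3: (0.139/0.286) × 5.1 = 2.4787
  x=4: (0.065/0.286) × 5.8 = 1.3182
  x=5: (0.026/0.286) × 2.5 = 0.2273
  x=6: (0.011/0.286) × 1.2 = 0.0462
Sum = 1.0000 + 2.4787 + 1.3182 + 0.2273 + 0.0462 = 5.0703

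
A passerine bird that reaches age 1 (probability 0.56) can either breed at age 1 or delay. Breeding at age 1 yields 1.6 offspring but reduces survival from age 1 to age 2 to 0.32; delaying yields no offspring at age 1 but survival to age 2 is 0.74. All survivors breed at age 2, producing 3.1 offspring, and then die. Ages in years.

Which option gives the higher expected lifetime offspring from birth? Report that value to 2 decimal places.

breed at age 1: R₀ = 0.56 × (1.6 + 0.32 × 3.1) = 0.56 × 2.5920 = 1.4515
delay to age 2: R₀ = 0.56 × (0.74 × 3.1) = 0.56 × 2.2940 = 1.2846
Higher: breed at age 1 (1.4515).

1.45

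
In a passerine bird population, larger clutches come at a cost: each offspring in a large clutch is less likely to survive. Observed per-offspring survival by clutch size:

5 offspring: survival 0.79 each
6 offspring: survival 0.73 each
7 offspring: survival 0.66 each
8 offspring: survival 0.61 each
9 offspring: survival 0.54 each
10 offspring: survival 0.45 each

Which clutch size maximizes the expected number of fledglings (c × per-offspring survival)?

Expected fledglings = c × s(c):
  c=5: 5 × 0.79 = 3.950
  c=6: 6 × 0.73 = 4.380
  c=7: 7 × 0.66 = 4.620
  c=8: 8 × 0.61 = 4.880
  c=9: 9 × 0.54 = 4.860
  c=10: 10 × 0.45 = 4.500
Maximum at c = 8 (4.880 fledglings).

8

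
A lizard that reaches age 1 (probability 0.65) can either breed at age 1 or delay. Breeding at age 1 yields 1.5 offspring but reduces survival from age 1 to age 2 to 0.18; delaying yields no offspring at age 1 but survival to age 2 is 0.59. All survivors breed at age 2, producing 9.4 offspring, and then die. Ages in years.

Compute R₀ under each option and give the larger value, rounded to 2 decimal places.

breed at age 1: R₀ = 0.65 × (1.5 + 0.18 × 9.4) = 0.65 × 3.1920 = 2.0748
delay to age 2: R₀ = 0.65 × (0.59 × 9.4) = 0.65 × 5.5460 = 3.6049
Higher: delay to age 2 (3.6049).

3.60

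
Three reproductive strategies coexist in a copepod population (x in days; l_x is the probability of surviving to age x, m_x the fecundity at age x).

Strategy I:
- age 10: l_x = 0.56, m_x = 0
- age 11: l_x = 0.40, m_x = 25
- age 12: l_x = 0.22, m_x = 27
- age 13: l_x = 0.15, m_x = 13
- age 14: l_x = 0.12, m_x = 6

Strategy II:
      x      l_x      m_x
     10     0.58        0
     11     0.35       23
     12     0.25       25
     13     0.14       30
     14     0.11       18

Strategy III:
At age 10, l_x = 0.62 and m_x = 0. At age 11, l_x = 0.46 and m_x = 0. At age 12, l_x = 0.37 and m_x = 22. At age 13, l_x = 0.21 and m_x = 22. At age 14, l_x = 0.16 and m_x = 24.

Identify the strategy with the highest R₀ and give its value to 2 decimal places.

Strategy I: R₀ = 0.56×0 + 0.40×25 + 0.22×27 + 0.15×13 + 0.12×6 = 18.6100
Strategy II: R₀ = 0.58×0 + 0.35×23 + 0.25×25 + 0.14×30 + 0.11×18 = 20.4800
Strategy III: R₀ = 0.62×0 + 0.46×0 + 0.37×22 + 0.21×22 + 0.16×24 = 16.6000
Highest R₀: strategy II with 20.4800.

20.48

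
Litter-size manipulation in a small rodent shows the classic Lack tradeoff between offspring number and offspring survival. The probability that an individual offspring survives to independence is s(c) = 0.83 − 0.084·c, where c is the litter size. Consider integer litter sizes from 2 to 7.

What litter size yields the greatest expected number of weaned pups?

Expected weaned pups = c × s(c):
  c=2: 2 × 0.662 = 1.324
  c=3: 3 × 0.578 = 1.734
  c=4: 4 × 0.494 = 1.976
  c=5: 5 × 0.410 = 2.050
  c=6: 6 × 0.326 = 1.956
  c=7: 7 × 0.242 = 1.694
Maximum at c = 5 (2.050 weaned pups).

5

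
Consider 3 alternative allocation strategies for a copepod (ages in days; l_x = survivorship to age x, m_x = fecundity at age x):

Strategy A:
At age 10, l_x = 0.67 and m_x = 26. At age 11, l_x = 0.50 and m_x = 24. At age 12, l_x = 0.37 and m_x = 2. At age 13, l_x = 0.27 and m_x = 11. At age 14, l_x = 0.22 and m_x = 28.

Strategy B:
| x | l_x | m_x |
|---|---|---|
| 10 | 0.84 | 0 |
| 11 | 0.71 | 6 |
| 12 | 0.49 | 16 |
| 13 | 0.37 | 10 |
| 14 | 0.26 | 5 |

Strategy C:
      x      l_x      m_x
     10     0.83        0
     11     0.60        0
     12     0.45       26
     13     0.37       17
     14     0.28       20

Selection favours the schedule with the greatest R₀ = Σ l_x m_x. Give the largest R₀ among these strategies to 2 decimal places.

39.29

Strategy A: R₀ = 0.67×26 + 0.50×24 + 0.37×2 + 0.27×11 + 0.22×28 = 39.2900
Strategy B: R₀ = 0.84×0 + 0.71×6 + 0.49×16 + 0.37×10 + 0.26×5 = 17.1000
Strategy C: R₀ = 0.83×0 + 0.60×0 + 0.45×26 + 0.37×17 + 0.28×20 = 23.5900
Highest R₀: strategy A with 39.2900.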